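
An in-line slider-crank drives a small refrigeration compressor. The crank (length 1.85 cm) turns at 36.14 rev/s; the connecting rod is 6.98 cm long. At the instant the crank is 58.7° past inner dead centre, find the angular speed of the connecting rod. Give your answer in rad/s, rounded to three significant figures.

32.1

ω = 227.1 rad/s (converted from 36.14 rev/s).
The rod makes angle φ with the slider axis where L sinφ = r sinθ; differentiating, L cosφ·φ̇ = r ω cosθ.
L cosφ = √(L² − r² sin²θ) = 0.067986 m.
|ω_rod| = r ω |cosθ| / √(L² − r² sin²θ) = 0.0185·227.1·0.51952/0.067986 = 32.101 rad/s.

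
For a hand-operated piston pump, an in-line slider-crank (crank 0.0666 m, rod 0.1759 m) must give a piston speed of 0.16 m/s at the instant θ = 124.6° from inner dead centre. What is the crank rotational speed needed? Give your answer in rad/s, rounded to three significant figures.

3.77

For an in-line slider-crank, |v_piston| = rω|sinθ|·[1 + r cosθ/√(L² − r² sin²θ)].
With r = 0.0666 m, L = 0.1759 m, θ = 124.6°: the bracketed kinematic factor |dx/dθ| = 0.042417 m.
ω = v/|dx/dθ| = 0.16/0.042417 = 3.7721 rad/s.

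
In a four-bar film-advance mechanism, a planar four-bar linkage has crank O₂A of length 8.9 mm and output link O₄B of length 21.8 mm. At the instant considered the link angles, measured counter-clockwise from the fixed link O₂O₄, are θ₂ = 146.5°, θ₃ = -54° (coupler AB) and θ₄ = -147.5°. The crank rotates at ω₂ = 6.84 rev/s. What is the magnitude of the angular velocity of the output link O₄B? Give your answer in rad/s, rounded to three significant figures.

ω₂ = 42.98 rad/s (from 6.84 rev/s).
Differentiating the loop-closure r₂e^{iθ₂}+r₃e^{iθ₃}=r₁+r₄e^{iθ₄} gives r₂ω₂e^{iθ₂}+r₃ω₃e^{iθ₃}=r₄ω₄e^{iθ₄}.
Eliminating the other unknown: ω₄ = r₂ω₂ sin(θ₂−θ₃) / [r₄ sin(θ₄−θ₃)].
Numerator sine = -0.35021; denominator sine = -0.99813.
Result = 0.0089·42.98·(-0.35021) / (0.0218·(-0.99813)) = +6.1561 rad/s; magnitude 6.1561 rad/s.

6.16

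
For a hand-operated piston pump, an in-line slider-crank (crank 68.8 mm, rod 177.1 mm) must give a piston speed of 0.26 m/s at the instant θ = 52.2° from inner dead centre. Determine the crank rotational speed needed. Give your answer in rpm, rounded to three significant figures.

36.5

For an in-line slider-crank, |v_piston| = rω|sinθ|·[1 + r cosθ/√(L² − r² sin²θ)].
With r = 0.0688 m, L = 0.1771 m, θ = 52.2°: the bracketed kinematic factor |dx/dθ| = 0.067963 m.
ω = v/|dx/dθ| = 0.26/0.067963 = 3.8256 rad/s.
N = 60ω/(2π) = 36.532 rpm.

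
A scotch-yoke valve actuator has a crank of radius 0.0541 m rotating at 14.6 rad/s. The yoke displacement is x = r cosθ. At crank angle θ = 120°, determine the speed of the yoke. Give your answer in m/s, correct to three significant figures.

0.684

ω = 14.6 rad/s
x = r cosθ ⇒ ẋ = −rω sinθ.
|v| = rω|sinθ| = 0.0541·14.6·|sin 120°| = 0.68404 m/s.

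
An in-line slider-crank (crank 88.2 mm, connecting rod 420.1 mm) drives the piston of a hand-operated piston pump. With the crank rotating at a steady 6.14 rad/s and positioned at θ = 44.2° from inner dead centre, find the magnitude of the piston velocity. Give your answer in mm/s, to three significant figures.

ω = 6.14 rad/s
For an in-line slider-crank, x = r cosθ + √(L² − r² sin²θ), so v = −rω sinθ·[1 + r cosθ/√(L² − r² sin²θ)].
With r = 0.0882 m, L = 0.4201 m, θ = 44.2°: √(L² − r² sin²θ) = 0.41558 m.
v = −0.0882·6.14·0.69717·[1 + 0.0882·0.71691/0.41558] = -0.43499 m/s.
|v| = 0.43499 m/s = 434.99 mm/s.

435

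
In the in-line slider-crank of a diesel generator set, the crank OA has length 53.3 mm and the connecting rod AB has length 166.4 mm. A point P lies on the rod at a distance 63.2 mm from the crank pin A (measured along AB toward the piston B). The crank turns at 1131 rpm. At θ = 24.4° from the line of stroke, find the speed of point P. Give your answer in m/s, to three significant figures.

4.60

ω = 118.4 rad/s.  Crank-pin speed |V_A| = rω = 6.3127 m/s, perpendicular to OA.
Rod angle: sinφ = −(r/L) sinθ ⇒ φ = -7.604°; ω_rod = −rω cosθ/√(L²−r²sin²θ) = -34.855 rad/s.
V_P = V_A + ω_rod × AP, with AP = 0.0632 m along the rod.
Components: V_Px = −rω sinθ − a·ω_rod·sinφ = -2.8993 m/s;  V_Py = rω cosθ + a·ω_rod·cosφ = +3.5654 m/s.
|V_P| = √(V_Px² + V_Py²) = 4.5955 m/s.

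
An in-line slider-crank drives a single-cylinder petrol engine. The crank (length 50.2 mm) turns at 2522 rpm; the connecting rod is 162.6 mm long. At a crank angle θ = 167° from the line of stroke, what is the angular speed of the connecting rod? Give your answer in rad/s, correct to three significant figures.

79.6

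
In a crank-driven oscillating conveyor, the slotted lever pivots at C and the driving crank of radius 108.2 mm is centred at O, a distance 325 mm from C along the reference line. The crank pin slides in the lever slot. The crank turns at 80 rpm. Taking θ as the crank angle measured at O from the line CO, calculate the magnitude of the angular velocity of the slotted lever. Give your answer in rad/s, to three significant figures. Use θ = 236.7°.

ω = 8.378 rad/s (from 80 rpm).
Crank pin A relative to C: A = (d + r cosθ, r sinθ); lever angle φ = atan2(r sinθ, d + r cosθ).
Differentiating tanφ: φ̇ = rω(d cosθ + r)/(d² + r² + 2dr cosθ).
d² + r² + 2dr cosθ = |CA|² = 0.0787195 m²;  d cosθ + r = -0.070232 m.
|ω_lever| = |0.1082·8.378·-0.070232| / 0.0787195 = 0.80873 rad/s.

0.809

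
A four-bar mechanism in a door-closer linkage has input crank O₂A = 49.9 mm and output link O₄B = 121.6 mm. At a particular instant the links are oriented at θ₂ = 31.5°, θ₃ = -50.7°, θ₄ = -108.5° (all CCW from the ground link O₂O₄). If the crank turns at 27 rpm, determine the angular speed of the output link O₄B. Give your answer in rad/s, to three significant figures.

ω₂ = 2.827 rad/s (from 27 rpm).
Differentiating the loop-closure r₂e^{iθ₂}+r₃e^{iθ₃}=r₁+r₄e^{iθ₄} gives r₂ω₂e^{iθ₂}+r₃ω₃e^{iθ₃}=r₄ω₄e^{iθ₄}.
Eliminating the other unknown: ω₄ = r₂ω₂ sin(θ₂−θ₃) / [r₄ sin(θ₄−θ₃)].
Numerator sine = +0.99075; denominator sine = -0.84619.
Result = 0.0499·2.827·(+0.99075) / (0.1216·(-0.84619)) = -1.3585 rad/s; magnitude 1.3585 rad/s.

1.36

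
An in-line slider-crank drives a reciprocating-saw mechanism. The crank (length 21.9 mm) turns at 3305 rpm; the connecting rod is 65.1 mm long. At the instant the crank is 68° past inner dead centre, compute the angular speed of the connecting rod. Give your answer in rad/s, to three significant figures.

ω = 346.1 rad/s (converted from 3305 rpm).
The rod makes angle φ with the slider axis where L sinφ = r sinθ; differentiating, L cosφ·φ̇ = r ω cosθ.
L cosφ = √(L² − r² sin²θ) = 0.061852 m.
|ω_rod| = r ω |cosθ| / √(L² − r² sin²θ) = 0.0219·346.1·0.37461/0.061852 = 45.905 rad/s.

45.9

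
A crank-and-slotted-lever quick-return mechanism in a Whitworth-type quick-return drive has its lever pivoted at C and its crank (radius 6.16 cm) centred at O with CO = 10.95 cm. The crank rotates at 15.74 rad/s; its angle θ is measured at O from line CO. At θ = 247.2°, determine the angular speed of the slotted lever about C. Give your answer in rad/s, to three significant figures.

1.76

ω = 15.74 rad/s
Crank pin A relative to C: A = (d + r cosθ, r sinθ); lever angle φ = atan2(r sinθ, d + r cosθ).
Differentiating tanφ: φ̇ = rω(d cosθ + r)/(d² + r² + 2dr cosθ).
d² + r² + 2dr cosθ = |CA|² = 0.0105571 m²;  d cosθ + r = +0.019167 m.
|ω_lever| = |0.0616·15.74·+0.019167| / 0.0105571 = 1.7603 rad/s.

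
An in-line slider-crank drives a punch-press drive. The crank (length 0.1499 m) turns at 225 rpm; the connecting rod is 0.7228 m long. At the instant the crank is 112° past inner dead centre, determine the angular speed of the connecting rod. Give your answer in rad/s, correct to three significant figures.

1.87

ω = 23.56 rad/s (converted from 225 rpm).
The rod makes angle φ with the slider axis where L sinφ = r sinθ; differentiating, L cosφ·φ̇ = r ω cosθ.
L cosφ = √(L² − r² sin²θ) = 0.70931 m.
|ω_rod| = r ω |cosθ| / √(L² − r² sin²θ) = 0.1499·23.56·0.37461/0.70931 = 1.8653 rad/s.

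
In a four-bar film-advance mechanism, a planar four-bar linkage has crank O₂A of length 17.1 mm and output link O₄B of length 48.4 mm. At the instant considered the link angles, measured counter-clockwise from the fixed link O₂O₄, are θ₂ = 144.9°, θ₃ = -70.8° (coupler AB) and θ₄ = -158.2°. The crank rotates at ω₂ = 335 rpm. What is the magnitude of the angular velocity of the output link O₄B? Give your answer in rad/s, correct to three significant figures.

7.24

ω₂ = 35.08 rad/s (from 335 rpm).
Differentiating the loop-closure r₂e^{iθ₂}+r₃e^{iθ₃}=r₁+r₄e^{iθ₄} gives r₂ω₂e^{iθ₂}+r₃ω₃e^{iθ₃}=r₄ω₄e^{iθ₄}.
Eliminating the other unknown: ω₄ = r₂ω₂ sin(θ₂−θ₃) / [r₄ sin(θ₄−θ₃)].
Numerator sine = -0.58354; denominator sine = -0.99897.
Result = 0.0171·35.08·(-0.58354) / (0.0484·(-0.99897)) = +7.2401 rad/s; magnitude 7.2401 rad/s.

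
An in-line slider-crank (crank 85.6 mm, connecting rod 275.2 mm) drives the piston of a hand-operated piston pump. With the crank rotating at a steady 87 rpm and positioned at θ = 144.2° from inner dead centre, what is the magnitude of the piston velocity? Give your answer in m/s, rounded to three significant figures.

0.339

ω = 2π·87/60 = 9.111 rad/s
For an in-line slider-crank, x = r cosθ + √(L² − r² sin²θ), so v = −rω sinθ·[1 + r cosθ/√(L² − r² sin²θ)].
With r = 0.0856 m, L = 0.2752 m, θ = 144.2°: √(L² − r² sin²θ) = 0.27061 m.
v = −0.0856·9.111·0.58496·[1 + 0.0856·-0.81106/0.27061] = -0.33915 m/s.
|v| = 0.33915 m/s.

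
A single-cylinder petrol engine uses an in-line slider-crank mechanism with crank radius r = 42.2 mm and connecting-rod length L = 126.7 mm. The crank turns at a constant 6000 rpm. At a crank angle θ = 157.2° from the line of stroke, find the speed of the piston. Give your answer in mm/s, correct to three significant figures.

ω = 2π·6000/60 = 628.3 rad/s
For an in-line slider-crank, x = r cosθ + √(L² − r² sin²θ), so v = −rω sinθ·[1 + r cosθ/√(L² − r² sin²θ)].
With r = 0.0422 m, L = 0.1267 m, θ = 157.2°: √(L² − r² sin²θ) = 0.12564 m.
v = −0.0422·628.3·0.38752·[1 + 0.0422·-0.92186/0.12564] = -7.0935 m/s.
|v| = 7.0935 m/s = 7093.5 mm/s.

7090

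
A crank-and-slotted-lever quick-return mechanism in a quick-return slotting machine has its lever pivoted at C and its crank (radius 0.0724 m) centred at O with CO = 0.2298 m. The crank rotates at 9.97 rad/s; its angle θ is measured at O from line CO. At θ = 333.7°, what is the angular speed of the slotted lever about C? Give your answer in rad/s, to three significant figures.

2.29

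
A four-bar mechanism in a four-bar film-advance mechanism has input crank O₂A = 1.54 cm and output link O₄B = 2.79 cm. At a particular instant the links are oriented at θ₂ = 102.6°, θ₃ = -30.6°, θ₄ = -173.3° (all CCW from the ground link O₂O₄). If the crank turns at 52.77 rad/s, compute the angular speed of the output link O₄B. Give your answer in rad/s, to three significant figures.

35.0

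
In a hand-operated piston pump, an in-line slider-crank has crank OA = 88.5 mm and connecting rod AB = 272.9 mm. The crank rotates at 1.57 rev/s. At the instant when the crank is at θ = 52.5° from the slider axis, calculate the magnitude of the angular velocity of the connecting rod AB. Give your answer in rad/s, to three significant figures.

ω = 9.865 rad/s (converted from 1.57 rev/s).
The rod makes angle φ with the slider axis where L sinφ = r sinθ; differentiating, L cosφ·φ̇ = r ω cosθ.
L cosφ = √(L² − r² sin²θ) = 0.26371 m.
|ω_rod| = r ω |cosθ| / √(L² − r² sin²θ) = 0.0885·9.865·0.60876/0.26371 = 2.0153 rad/s.

2.02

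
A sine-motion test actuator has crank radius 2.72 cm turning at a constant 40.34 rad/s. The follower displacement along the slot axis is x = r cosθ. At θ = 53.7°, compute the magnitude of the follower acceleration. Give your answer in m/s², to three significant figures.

26.2

ω = 40.34 rad/s
x = r cosθ ⇒ ẍ = −rω² cosθ (ω constant).
|a| = rω²|cosθ| = 0.0272·(40.34)²·|cos 53.7°| = 26.204 m/s².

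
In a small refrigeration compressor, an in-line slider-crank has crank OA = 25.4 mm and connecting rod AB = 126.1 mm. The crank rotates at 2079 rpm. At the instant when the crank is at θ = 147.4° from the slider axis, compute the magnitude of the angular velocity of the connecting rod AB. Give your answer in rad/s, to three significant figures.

37.2

ω = 217.7 rad/s (converted from 2079 rpm).
The rod makes angle φ with the slider axis where L sinφ = r sinθ; differentiating, L cosφ·φ̇ = r ω cosθ.
L cosφ = √(L² − r² sin²θ) = 0.12536 m.
|ω_rod| = r ω |cosθ| / √(L² − r² sin²θ) = 0.0254·217.7·0.84245/0.12536 = 37.164 rad/s.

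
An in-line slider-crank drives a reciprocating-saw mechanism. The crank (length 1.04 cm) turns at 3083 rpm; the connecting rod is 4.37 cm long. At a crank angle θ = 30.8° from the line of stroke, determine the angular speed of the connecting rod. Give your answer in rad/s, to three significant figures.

66.5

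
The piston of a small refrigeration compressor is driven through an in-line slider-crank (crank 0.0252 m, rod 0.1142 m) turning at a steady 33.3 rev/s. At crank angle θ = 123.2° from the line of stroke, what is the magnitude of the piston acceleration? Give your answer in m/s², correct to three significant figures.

ω = 2π·33.3 = 209.2 rad/s
x(θ) = r cosθ + √(L² − r² sin²θ); with ω constant, a = ω²·d²x/dθ².
d²x/dθ² = −r cosθ − r²(cos2θ)/√u − r⁴ sin²2θ/(4u^{3/2}),  u = L² − r² sin²θ = 0.012597 m².
Substituting r = 0.0252 m, L = 0.1142 m, θ = 123.2°: d²x/dθ² = +0.016004 m.
a = ω²·d²x/dθ² = (209.2)²·(+0.016004) = +700.61 m/s²;  |a| = 700.61 m/s².

701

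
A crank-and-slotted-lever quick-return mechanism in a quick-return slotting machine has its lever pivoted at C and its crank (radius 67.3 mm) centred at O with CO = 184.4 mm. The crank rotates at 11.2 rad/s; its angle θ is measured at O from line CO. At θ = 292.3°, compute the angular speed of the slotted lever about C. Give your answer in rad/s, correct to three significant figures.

ω = 11.2 rad/s
Crank pin A relative to C: A = (d + r cosθ, r sinθ); lever angle φ = atan2(r sinθ, d + r cosθ).
Differentiating tanφ: φ̇ = rω(d cosθ + r)/(d² + r² + 2dr cosθ).
d² + r² + 2dr cosθ = |CA|² = 0.0479508 m²;  d cosθ + r = +0.13727 m.
|ω_lever| = |0.0673·11.2·+0.13727| / 0.0479508 = 2.1578 rad/s.

2.16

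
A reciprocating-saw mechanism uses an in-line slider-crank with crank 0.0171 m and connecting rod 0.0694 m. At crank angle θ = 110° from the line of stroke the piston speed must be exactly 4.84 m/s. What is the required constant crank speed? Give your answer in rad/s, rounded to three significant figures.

330

For an in-line slider-crank, |v_piston| = rω|sinθ|·[1 + r cosθ/√(L² − r² sin²θ)].
With r = 0.0171 m, L = 0.0694 m, θ = 110°: the bracketed kinematic factor |dx/dθ| = 0.014677 m.
ω = v/|dx/dθ| = 4.84/0.014677 = 329.77 rad/s.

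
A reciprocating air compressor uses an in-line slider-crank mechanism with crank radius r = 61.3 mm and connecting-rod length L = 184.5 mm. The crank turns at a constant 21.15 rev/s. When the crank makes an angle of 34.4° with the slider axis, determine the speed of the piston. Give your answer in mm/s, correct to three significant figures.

ω = 2π·21.1 = 132.9 rad/s
For an in-line slider-crank, x = r cosθ + √(L² − r² sin²θ), so v = −rω sinθ·[1 + r cosθ/√(L² − r² sin²θ)].
With r = 0.0613 m, L = 0.1845 m, θ = 34.4°: √(L² − r² sin²θ) = 0.18122 m.
v = −0.0613·132.9·0.56497·[1 + 0.0613·0.82511/0.18122] = -5.8868 m/s.
|v| = 5.8868 m/s = 5886.8 mm/s.

5890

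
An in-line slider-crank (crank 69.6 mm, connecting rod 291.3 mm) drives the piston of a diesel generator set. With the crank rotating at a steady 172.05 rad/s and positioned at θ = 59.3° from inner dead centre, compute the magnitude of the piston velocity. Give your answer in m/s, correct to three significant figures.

ω = 172.1 rad/s
For an in-line slider-crank, x = r cosθ + √(L² − r² sin²θ), so v = −rω sinθ·[1 + r cosθ/√(L² − r² sin²θ)].
With r = 0.0696 m, L = 0.2913 m, θ = 59.3°: √(L² − r² sin²θ) = 0.28509 m.
v = −0.0696·172.1·0.85985·[1 + 0.0696·0.51054/0.28509] = -11.58 m/s.
|v| = 11.58 m/s.

11.6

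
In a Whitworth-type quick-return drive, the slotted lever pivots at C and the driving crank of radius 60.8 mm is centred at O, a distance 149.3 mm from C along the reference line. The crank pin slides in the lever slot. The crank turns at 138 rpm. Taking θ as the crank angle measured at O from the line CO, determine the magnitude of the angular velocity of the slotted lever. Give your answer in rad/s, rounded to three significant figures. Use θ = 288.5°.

ω = 14.45 rad/s (from 138 rpm).
Crank pin A relative to C: A = (d + r cosθ, r sinθ); lever angle φ = atan2(r sinθ, d + r cosθ).
Differentiating tanφ: φ̇ = rω(d cosθ + r)/(d² + r² + 2dr cosθ).
d² + r² + 2dr cosθ = |CA|² = 0.0317478 m²;  d cosθ + r = +0.10817 m.
|ω_lever| = |0.0608·14.45·+0.10817| / 0.0317478 = 2.9938 rad/s.

2.99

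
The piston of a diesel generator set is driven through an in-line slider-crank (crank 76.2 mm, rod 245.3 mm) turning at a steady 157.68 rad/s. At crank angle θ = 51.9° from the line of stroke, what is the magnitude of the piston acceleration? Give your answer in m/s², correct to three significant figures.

ω = 157.7 rad/s
x(θ) = r cosθ + √(L² − r² sin²θ); with ω constant, a = ω²·d²x/dθ².
d²x/dθ² = −r cosθ − r²(cos2θ)/√u − r⁴ sin²2θ/(4u^{3/2}),  u = L² − r² sin²θ = 0.0565764 m².
Substituting r = 0.0762 m, L = 0.2453 m, θ = 51.9°: d²x/dθ² = -0.041786 m.
a = ω²·d²x/dθ² = (157.7)²·(-0.041786) = -1038.9 m/s²;  |a| = 1038.9 m/s².

1040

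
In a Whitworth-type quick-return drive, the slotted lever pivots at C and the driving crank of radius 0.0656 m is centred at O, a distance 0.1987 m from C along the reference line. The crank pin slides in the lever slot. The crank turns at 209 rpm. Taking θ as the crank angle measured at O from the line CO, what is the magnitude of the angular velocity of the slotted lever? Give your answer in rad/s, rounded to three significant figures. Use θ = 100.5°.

ω = 21.89 rad/s (from 209 rpm).
Crank pin A relative to C: A = (d + r cosθ, r sinθ); lever angle φ = atan2(r sinθ, d + r cosθ).
Differentiating tanφ: φ̇ = rω(d cosθ + r)/(d² + r² + 2dr cosθ).
d² + r² + 2dr cosθ = |CA|² = 0.0390343 m²;  d cosθ + r = +0.02939 m.
|ω_lever| = |0.0656·21.89·+0.02939| / 0.0390343 = 1.081 rad/s.

1.08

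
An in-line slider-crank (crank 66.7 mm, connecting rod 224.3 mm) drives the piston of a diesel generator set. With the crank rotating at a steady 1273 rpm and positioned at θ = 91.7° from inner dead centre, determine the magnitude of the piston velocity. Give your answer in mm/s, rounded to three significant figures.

ω = 2π·1273/60 = 133.3 rad/s
For an in-line slider-crank, x = r cosθ + √(L² − r² sin²θ), so v = −rω sinθ·[1 + r cosθ/√(L² − r² sin²θ)].
With r = 0.0667 m, L = 0.2243 m, θ = 91.7°: √(L² − r² sin²θ) = 0.21416 m.
v = −0.0667·133.3·0.99956·[1 + 0.0667·-0.02967/0.21416] = -8.8056 m/s.
|v| = 8.8056 m/s = 8805.6 mm/s.

8810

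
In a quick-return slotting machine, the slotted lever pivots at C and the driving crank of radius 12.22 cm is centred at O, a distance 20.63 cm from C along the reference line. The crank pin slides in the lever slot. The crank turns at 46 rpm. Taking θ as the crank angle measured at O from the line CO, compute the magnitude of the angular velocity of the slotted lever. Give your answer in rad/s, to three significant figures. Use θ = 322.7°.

1.73

ω = 4.817 rad/s (from 46 rpm).
Crank pin A relative to C: A = (d + r cosθ, r sinθ); lever angle φ = atan2(r sinθ, d + r cosθ).
Differentiating tanφ: φ̇ = rω(d cosθ + r)/(d² + r² + 2dr cosθ).
d² + r² + 2dr cosθ = |CA|² = 0.0976001 m²;  d cosθ + r = +0.28631 m.
|ω_lever| = |0.1222·4.817·+0.28631| / 0.0976001 = 1.7268 rad/s.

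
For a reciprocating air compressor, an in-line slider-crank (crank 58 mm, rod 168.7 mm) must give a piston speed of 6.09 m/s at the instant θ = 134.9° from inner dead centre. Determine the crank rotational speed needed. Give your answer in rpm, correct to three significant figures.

For an in-line slider-crank, |v_piston| = rω|sinθ|·[1 + r cosθ/√(L² − r² sin²θ)].
With r = 0.058 m, L = 0.1687 m, θ = 134.9°: the bracketed kinematic factor |dx/dθ| = 0.030804 m.
ω = v/|dx/dθ| = 6.09/0.030804 = 197.7 rad/s.
N = 60ω/(2π) = 1887.9 rpm.

1890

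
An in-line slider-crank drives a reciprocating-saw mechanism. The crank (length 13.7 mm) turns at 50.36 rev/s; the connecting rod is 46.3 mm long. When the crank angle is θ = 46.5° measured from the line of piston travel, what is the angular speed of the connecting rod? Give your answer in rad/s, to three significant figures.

66.0

ω = 316.4 rad/s (converted from 50.36 rev/s).
The rod makes angle φ with the slider axis where L sinφ = r sinθ; differentiating, L cosφ·φ̇ = r ω cosθ.
L cosφ = √(L² − r² sin²θ) = 0.045221 m.
|ω_rod| = r ω |cosθ| / √(L² − r² sin²θ) = 0.0137·316.4·0.68835/0.045221 = 65.987 rad/s.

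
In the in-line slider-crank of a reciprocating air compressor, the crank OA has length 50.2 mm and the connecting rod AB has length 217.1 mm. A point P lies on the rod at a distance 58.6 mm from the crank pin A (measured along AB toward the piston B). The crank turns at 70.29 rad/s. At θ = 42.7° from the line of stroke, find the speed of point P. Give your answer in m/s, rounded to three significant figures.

ω = 70.29 rad/s.  Crank-pin speed |V_A| = rω = 3.5286 m/s, perpendicular to OA.
Rod angle: sinφ = −(r/L) sinθ ⇒ φ = -9.022°; ω_rod = −rω cosθ/√(L²−r²sin²θ) = -12.094 rad/s.
V_P = V_A + ω_rod × AP, with AP = 0.0586 m along the rod.
Components: V_Px = −rω sinθ − a·ω_rod·sinφ = -2.5041 m/s;  V_Py = rω cosθ + a·ω_rod·cosφ = +1.8932 m/s.
|V_P| = √(V_Px² + V_Py²) = 3.1392 m/s.

3.14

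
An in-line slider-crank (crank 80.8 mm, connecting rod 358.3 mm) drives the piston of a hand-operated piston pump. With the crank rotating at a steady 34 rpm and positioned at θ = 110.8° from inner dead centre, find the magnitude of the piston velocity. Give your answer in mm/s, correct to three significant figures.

ω = 2π·34/60 = 3.56 rad/s
For an in-line slider-crank, x = r cosθ + √(L² − r² sin²θ), so v = −rω sinθ·[1 + r cosθ/√(L² − r² sin²θ)].
With r = 0.0808 m, L = 0.3583 m, θ = 110.8°: √(L² − r² sin²θ) = 0.35025 m.
v = −0.0808·3.56·0.93483·[1 + 0.0808·-0.35511/0.35025] = -0.2469 m/s.
|v| = 0.2469 m/s = 246.9 mm/s.

247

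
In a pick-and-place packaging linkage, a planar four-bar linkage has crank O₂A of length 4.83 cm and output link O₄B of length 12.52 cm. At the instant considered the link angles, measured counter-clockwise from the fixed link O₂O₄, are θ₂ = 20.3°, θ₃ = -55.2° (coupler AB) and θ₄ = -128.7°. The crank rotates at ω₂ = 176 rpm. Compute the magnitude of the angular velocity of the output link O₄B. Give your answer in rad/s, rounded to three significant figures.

7.18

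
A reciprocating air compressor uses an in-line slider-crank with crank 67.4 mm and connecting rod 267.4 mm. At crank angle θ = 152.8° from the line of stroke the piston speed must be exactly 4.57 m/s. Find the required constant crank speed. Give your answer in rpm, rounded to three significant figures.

1830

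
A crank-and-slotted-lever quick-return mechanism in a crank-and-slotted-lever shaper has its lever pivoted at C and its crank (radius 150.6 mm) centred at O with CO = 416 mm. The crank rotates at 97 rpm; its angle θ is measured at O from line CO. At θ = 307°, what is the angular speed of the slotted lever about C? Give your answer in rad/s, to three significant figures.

2.26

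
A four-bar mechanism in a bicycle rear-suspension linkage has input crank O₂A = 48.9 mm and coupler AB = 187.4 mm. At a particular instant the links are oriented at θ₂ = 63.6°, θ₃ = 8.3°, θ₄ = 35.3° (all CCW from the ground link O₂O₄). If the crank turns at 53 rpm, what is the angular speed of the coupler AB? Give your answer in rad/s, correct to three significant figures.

1.51

ω₂ = 5.55 rad/s (from 53 rpm).
Differentiating the loop-closure r₂e^{iθ₂}+r₃e^{iθ₃}=r₁+r₄e^{iθ₄} gives r₂ω₂e^{iθ₂}+r₃ω₃e^{iθ₃}=r₄ω₄e^{iθ₄}.
Eliminating the other unknown: ω₃ = r₂ω₂ sin(θ₄−θ₂) / [r₃ sin(θ₃−θ₄)].
Numerator sine = -0.47409; denominator sine = -0.45399.
Result = 0.0489·5.55·(-0.47409) / (0.1874·(-0.45399)) = +1.5124 rad/s; magnitude 1.5124 rad/s.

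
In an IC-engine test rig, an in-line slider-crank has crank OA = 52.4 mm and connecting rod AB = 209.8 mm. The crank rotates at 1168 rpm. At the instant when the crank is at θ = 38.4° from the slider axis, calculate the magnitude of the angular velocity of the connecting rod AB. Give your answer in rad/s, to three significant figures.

ω = 122.3 rad/s (converted from 1168 rpm).
The rod makes angle φ with the slider axis where L sinφ = r sinθ; differentiating, L cosφ·φ̇ = r ω cosθ.
L cosφ = √(L² − r² sin²θ) = 0.20726 m.
|ω_rod| = r ω |cosθ| / √(L² − r² sin²θ) = 0.0524·122.3·0.78369/0.20726 = 24.234 rad/s.

24.2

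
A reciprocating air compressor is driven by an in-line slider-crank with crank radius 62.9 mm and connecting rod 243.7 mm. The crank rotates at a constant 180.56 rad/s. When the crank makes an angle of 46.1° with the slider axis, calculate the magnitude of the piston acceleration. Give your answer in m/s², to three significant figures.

1410

ω = 180.6 rad/s
x(θ) = r cosθ + √(L² − r² sin²θ); with ω constant, a = ω²·d²x/dθ².
d²x/dθ² = −r cosθ − r²(cos2θ)/√u − r⁴ sin²2θ/(4u^{3/2}),  u = L² − r² sin²θ = 0.0573355 m².
Substituting r = 0.0629 m, L = 0.2437 m, θ = 46.1°: d²x/dθ² = -0.043265 m.
a = ω²·d²x/dθ² = (180.6)²·(-0.043265) = -1410.5 m/s²;  |a| = 1410.5 m/s².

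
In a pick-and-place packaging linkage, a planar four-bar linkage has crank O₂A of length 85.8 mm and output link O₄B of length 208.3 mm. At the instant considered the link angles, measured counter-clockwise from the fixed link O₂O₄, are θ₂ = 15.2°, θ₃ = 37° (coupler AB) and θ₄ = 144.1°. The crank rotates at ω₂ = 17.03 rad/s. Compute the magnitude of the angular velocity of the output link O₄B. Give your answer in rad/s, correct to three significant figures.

ω₂ = 17.03 rad/s
Differentiating the loop-closure r₂e^{iθ₂}+r₃e^{iθ₃}=r₁+r₄e^{iθ₄} gives r₂ω₂e^{iθ₂}+r₃ω₃e^{iθ₃}=r₄ω₄e^{iθ₄}.
Eliminating the other unknown: ω₄ = r₂ω₂ sin(θ₂−θ₃) / [r₄ sin(θ₄−θ₃)].
Numerator sine = -0.37137; denominator sine = +0.95579.
Result = 0.0858·17.03·(-0.37137) / (0.2083·(+0.95579)) = -2.7255 rad/s; magnitude 2.7255 rad/s.

2.73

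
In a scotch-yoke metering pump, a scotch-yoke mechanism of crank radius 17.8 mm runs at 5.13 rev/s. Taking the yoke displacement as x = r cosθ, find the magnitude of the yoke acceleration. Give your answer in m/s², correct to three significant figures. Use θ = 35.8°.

15.0

ω = 32.23 rad/s (from 5.13 rev/s).
x = r cosθ ⇒ ẍ = −rω² cosθ (ω constant).
|a| = rω²|cosθ| = 0.0178·(32.23)²·|cos 35.8°| = 14.999 m/s².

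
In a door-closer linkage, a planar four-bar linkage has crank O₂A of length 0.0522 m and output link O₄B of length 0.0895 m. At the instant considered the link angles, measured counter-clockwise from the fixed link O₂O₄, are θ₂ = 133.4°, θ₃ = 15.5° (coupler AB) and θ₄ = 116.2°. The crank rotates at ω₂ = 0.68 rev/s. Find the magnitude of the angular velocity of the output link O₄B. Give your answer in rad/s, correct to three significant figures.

2.24

ω₂ = 4.273 rad/s (from 0.68 rev/s).
Differentiating the loop-closure r₂e^{iθ₂}+r₃e^{iθ₃}=r₁+r₄e^{iθ₄} gives r₂ω₂e^{iθ₂}+r₃ω₃e^{iθ₃}=r₄ω₄e^{iθ₄}.
Eliminating the other unknown: ω₄ = r₂ω₂ sin(θ₂−θ₃) / [r₄ sin(θ₄−θ₃)].
Numerator sine = +0.88377; denominator sine = +0.98261.
Result = 0.0522·4.273·(+0.88377) / (0.0895·(+0.98261)) = +2.2413 rad/s; magnitude 2.2413 rad/s.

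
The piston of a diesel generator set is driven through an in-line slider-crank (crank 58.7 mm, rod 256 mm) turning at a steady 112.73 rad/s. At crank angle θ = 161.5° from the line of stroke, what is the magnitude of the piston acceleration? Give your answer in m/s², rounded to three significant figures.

570

ω = 112.7 rad/s
x(θ) = r cosθ + √(L² − r² sin²θ); with ω constant, a = ω²·d²x/dθ².
d²x/dθ² = −r cosθ − r²(cos2θ)/√u − r⁴ sin²2θ/(4u^{3/2}),  u = L² − r² sin²θ = 0.0651891 m².
Substituting r = 0.0587 m, L = 0.256 m, θ = 161.5°: d²x/dθ² = +0.044824 m.
a = ω²·d²x/dθ² = (112.7)²·(+0.044824) = +569.63 m/s²;  |a| = 569.63 m/s².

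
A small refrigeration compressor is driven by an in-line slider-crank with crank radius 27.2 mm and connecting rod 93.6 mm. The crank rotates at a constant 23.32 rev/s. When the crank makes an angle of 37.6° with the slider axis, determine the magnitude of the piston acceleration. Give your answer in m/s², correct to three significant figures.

ω = 2π·23.3 = 146.5 rad/s
x(θ) = r cosθ + √(L² − r² sin²θ); with ω constant, a = ω²·d²x/dθ².
d²x/dθ² = −r cosθ − r²(cos2θ)/√u − r⁴ sin²2θ/(4u^{3/2}),  u = L² − r² sin²θ = 0.00848553 m².
Substituting r = 0.0272 m, L = 0.0936 m, θ = 37.6°: d²x/dθ² = -0.023766 m.
a = ω²·d²x/dθ² = (146.5)²·(-0.023766) = -510.23 m/s²;  |a| = 510.23 m/s².

510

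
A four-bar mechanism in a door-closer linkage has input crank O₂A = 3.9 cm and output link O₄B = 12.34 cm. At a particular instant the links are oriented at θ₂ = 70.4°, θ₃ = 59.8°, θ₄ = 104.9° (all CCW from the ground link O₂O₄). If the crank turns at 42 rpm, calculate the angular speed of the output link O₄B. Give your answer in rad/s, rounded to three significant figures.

ω₂ = 4.398 rad/s (from 42 rpm).
Differentiating the loop-closure r₂e^{iθ₂}+r₃e^{iθ₃}=r₁+r₄e^{iθ₄} gives r₂ω₂e^{iθ₂}+r₃ω₃e^{iθ₃}=r₄ω₄e^{iθ₄}.
Eliminating the other unknown: ω₄ = r₂ω₂ sin(θ₂−θ₃) / [r₄ sin(θ₄−θ₃)].
Numerator sine = +0.18395; denominator sine = +0.70834.
Result = 0.039·4.398·(+0.18395) / (0.1234·(+0.70834)) = +0.36098 rad/s; magnitude 0.36098 rad/s.

0.361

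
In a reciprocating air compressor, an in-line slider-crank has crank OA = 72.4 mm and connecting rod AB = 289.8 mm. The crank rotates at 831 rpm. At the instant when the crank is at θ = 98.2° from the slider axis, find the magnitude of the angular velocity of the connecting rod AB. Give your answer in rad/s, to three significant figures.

3.20

ω = 87.02 rad/s (converted from 831 rpm).
The rod makes angle φ with the slider axis where L sinφ = r sinθ; differentiating, L cosφ·φ̇ = r ω cosθ.
L cosφ = √(L² − r² sin²θ) = 0.2808 m.
|ω_rod| = r ω |cosθ| / √(L² − r² sin²θ) = 0.0724·87.02·0.14263/0.2808 = 3.2002 rad/s.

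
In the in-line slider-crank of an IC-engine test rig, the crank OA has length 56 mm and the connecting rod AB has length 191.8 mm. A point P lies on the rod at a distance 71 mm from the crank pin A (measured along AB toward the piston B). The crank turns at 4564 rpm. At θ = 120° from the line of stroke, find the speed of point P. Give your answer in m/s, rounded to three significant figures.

23.5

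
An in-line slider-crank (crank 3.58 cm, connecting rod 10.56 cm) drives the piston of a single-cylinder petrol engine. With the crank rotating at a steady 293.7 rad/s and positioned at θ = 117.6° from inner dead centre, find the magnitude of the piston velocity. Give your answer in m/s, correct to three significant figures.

7.78

ω = 293.7 rad/s
For an in-line slider-crank, x = r cosθ + √(L² − r² sin²θ), so v = −rω sinθ·[1 + r cosθ/√(L² − r² sin²θ)].
With r = 0.0358 m, L = 0.1056 m, θ = 117.6°: √(L² − r² sin²θ) = 0.10072 m.
v = −0.0358·293.7·0.88620·[1 + 0.0358·-0.46330/0.10072] = -7.7835 m/s.
|v| = 7.7835 m/s.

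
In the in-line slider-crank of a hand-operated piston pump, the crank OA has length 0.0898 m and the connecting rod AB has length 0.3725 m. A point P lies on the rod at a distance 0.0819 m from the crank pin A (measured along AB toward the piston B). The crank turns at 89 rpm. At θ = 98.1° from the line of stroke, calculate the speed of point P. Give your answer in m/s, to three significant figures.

0.827

ω = 9.32 rad/s.  Crank-pin speed |V_A| = rω = 0.83694 m/s, perpendicular to OA.
Rod angle: sinφ = −(r/L) sinθ ⇒ φ = -13.808°; ω_rod = −rω cosθ/√(L²−r²sin²θ) = +0.326 rad/s.
V_P = V_A + ω_rod × AP, with AP = 0.0819 m along the rod.
Components: V_Px = −rω sinθ − a·ω_rod·sinφ = -0.82222 m/s;  V_Py = rω cosθ + a·ω_rod·cosφ = -0.091998 m/s.
|V_P| = √(V_Px² + V_Py²) = 0.82735 m/s.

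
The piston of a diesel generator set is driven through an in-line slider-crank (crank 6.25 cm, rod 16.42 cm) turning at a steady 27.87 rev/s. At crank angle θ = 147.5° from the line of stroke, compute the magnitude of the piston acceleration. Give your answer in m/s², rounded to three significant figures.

1280

ω = 2π·27.9 = 175.1 rad/s
x(θ) = r cosθ + √(L² − r² sin²θ); with ω constant, a = ω²·d²x/dθ².
d²x/dθ² = −r cosθ − r²(cos2θ)/√u − r⁴ sin²2θ/(4u^{3/2}),  u = L² − r² sin²θ = 0.0258339 m².
Substituting r = 0.0625 m, L = 0.1642 m, θ = 147.5°: d²x/dθ² = +0.041686 m.
a = ω²·d²x/dθ² = (175.1)²·(+0.041686) = +1278.3 m/s²;  |a| = 1278.3 m/s².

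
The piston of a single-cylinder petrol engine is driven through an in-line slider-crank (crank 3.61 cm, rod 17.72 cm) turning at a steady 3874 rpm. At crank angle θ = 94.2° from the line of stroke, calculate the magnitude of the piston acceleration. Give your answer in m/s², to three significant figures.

ω = 2π·3874/60 = 405.7 rad/s
x(θ) = r cosθ + √(L² − r² sin²θ); with ω constant, a = ω²·d²x/dθ².
d²x/dθ² = −r cosθ − r²(cos2θ)/√u − r⁴ sin²2θ/(4u^{3/2}),  u = L² − r² sin²θ = 0.0301036 m².
Substituting r = 0.0361 m, L = 0.1772 m, θ = 94.2°: d²x/dθ² = +0.010073 m.
a = ω²·d²x/dθ² = (405.7)²·(+0.010073) = +1657.8 m/s²;  |a| = 1657.8 m/s².

1660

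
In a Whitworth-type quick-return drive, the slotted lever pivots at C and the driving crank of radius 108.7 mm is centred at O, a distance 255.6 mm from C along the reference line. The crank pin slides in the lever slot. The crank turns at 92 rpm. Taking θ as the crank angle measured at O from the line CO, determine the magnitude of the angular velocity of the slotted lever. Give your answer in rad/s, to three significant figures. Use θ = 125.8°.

0.957

ω = 9.634 rad/s (from 92 rpm).
Crank pin A relative to C: A = (d + r cosθ, r sinθ); lever angle φ = atan2(r sinθ, d + r cosθ).
Differentiating tanφ: φ̇ = rω(d cosθ + r)/(d² + r² + 2dr cosθ).
d² + r² + 2dr cosθ = |CA|² = 0.0446424 m²;  d cosθ + r = -0.040815 m.
|ω_lever| = |0.1087·9.634·-0.040815| / 0.0446424 = 0.95746 rad/s.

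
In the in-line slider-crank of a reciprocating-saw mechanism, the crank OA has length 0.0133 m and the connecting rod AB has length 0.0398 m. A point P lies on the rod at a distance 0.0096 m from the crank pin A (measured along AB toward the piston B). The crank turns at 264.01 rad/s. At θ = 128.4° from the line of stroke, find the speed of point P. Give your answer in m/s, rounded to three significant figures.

3.09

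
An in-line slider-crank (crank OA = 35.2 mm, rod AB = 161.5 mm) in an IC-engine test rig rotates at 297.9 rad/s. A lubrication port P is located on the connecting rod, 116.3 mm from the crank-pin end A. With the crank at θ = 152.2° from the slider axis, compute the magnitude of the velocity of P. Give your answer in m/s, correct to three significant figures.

4.94

ω = 297.9 rad/s.  Crank-pin speed |V_A| = rω = 10.486 m/s, perpendicular to OA.
Rod angle: sinφ = −(r/L) sinθ ⇒ φ = -5.834°; ω_rod = −rω cosθ/√(L²−r²sin²θ) = +57.734 rad/s.
V_P = V_A + ω_rod × AP, with AP = 0.1163 m along the rod.
Components: V_Px = −rω sinθ − a·ω_rod·sinφ = -4.208 m/s;  V_Py = rω cosθ + a·ω_rod·cosφ = -2.5961 m/s.
|V_P| = √(V_Px² + V_Py²) = 4.9444 m/s.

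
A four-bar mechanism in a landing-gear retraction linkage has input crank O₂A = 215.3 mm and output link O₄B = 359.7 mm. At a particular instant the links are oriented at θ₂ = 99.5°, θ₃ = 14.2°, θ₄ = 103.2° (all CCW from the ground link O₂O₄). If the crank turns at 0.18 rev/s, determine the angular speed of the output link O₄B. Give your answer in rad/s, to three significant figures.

ω₂ = 1.131 rad/s (from 0.18 rev/s).
Differentiating the loop-closure r₂e^{iθ₂}+r₃e^{iθ₃}=r₁+r₄e^{iθ₄} gives r₂ω₂e^{iθ₂}+r₃ω₃e^{iθ₃}=r₄ω₄e^{iθ₄}.
Eliminating the other unknown: ω₄ = r₂ω₂ sin(θ₂−θ₃) / [r₄ sin(θ₄−θ₃)].
Numerator sine = +0.99664; denominator sine = +0.99985.
Result = 0.2153·1.131·(+0.99664) / (0.3597·(+0.99985)) = +0.67478 rad/s; magnitude 0.67478 rad/s.

0.675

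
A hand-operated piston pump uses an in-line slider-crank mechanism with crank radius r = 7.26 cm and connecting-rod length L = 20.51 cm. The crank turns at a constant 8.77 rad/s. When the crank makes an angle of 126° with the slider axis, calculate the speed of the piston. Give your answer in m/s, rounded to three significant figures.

0.403

ω = 8.77 rad/s
For an in-line slider-crank, x = r cosθ + √(L² − r² sin²θ), so v = −rω sinθ·[1 + r cosθ/√(L² − r² sin²θ)].
With r = 0.0726 m, L = 0.2051 m, θ = 126°: √(L² − r² sin²θ) = 0.19651 m.
v = −0.0726·8.77·0.80902·[1 + 0.0726·-0.58779/0.19651] = -0.40325 m/s.
|v| = 0.40325 m/s.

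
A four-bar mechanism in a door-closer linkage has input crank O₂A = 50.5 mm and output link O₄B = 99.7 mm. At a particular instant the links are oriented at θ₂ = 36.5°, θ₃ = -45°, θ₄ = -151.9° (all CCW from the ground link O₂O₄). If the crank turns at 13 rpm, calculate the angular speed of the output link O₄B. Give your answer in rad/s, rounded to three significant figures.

0.713

ω₂ = 1.361 rad/s (from 13 rpm).
Differentiating the loop-closure r₂e^{iθ₂}+r₃e^{iθ₃}=r₁+r₄e^{iθ₄} gives r₂ω₂e^{iθ₂}+r₃ω₃e^{iθ₃}=r₄ω₄e^{iθ₄}.
Eliminating the other unknown: ω₄ = r₂ω₂ sin(θ₂−θ₃) / [r₄ sin(θ₄−θ₃)].
Numerator sine = +0.98902; denominator sine = -0.95681.
Result = 0.0505·1.361·(+0.98902) / (0.0997·(-0.95681)) = -0.71276 rad/s; magnitude 0.71276 rad/s.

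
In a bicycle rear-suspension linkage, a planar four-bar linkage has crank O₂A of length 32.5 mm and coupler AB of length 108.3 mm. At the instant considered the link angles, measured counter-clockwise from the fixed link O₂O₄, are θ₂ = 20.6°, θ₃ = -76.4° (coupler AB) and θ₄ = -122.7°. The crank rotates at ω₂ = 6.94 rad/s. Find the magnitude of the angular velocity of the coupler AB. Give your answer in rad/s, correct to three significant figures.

1.72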